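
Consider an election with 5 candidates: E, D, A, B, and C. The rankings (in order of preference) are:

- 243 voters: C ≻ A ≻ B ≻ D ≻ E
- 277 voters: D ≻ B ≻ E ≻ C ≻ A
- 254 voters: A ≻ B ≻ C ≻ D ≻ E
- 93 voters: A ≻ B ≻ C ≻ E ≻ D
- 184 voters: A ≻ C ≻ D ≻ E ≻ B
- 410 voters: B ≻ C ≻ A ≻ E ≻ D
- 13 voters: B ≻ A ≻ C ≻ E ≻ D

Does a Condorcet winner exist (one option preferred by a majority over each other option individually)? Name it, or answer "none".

Checking pairwise contests:
D beats E 958–516.
A beats D 1197–277.
C beats A 930–544.
A beats B 774–700.
B beats C 1047–427.
Every option loses at least one head-to-head, so there is no Condorcet winner.

none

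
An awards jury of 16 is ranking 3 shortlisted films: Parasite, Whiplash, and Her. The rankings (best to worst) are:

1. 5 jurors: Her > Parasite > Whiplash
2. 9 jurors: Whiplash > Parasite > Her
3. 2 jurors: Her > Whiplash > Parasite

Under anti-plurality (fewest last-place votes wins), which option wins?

Last-place votes: Parasite 2, Whiplash 5, Her 9.
Parasite is ranked last by the fewest voters, so Parasite wins.

Parasite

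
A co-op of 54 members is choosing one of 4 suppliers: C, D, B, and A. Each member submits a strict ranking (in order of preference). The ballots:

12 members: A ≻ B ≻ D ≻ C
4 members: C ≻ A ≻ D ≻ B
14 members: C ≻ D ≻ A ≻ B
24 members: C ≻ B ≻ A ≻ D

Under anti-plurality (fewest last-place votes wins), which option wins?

A

Last-place votes: C 12, D 24, B 18, A 0.
A is ranked last by the fewest voters, so A wins.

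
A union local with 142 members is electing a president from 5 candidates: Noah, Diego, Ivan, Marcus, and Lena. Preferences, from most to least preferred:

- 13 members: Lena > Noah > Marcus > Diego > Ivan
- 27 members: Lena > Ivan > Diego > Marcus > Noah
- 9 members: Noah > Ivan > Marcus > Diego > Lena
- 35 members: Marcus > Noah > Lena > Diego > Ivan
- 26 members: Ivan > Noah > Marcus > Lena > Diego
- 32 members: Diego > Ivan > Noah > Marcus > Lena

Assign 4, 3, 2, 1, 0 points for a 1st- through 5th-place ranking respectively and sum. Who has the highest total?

Noah

Noah: 13·3 + 27·0 + 9·4 + 35·3 + 26·3 + 32·2 = 322
Diego: 13·1 + 27·2 + 9·1 + 35·1 + 26·0 + 32·4 = 239
Ivan: 13·0 + 27·3 + 9·3 + 35·0 + 26·4 + 32·3 = 308
Marcus: 13·2 + 27·1 + 9·2 + 35·4 + 26·2 + 32·1 = 295
Lena: 13·4 + 27·4 + 9·0 + 35·2 + 26·1 + 32·0 = 256
Noah has the highest Borda score (322).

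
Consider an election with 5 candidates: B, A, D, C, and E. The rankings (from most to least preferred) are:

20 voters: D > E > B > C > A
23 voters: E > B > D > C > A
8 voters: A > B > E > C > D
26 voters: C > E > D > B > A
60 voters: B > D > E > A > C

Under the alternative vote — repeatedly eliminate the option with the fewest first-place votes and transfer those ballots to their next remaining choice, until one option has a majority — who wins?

E

Round 1: B 60, A 8, D 20, C 26, E 23. Eliminate A.
Round 2: B 68, D 20, C 26, E 23. Eliminate D.
Round 3: B 68, C 26, E 43. Eliminate C.
Round 4: B 68, E 69. E has a majority.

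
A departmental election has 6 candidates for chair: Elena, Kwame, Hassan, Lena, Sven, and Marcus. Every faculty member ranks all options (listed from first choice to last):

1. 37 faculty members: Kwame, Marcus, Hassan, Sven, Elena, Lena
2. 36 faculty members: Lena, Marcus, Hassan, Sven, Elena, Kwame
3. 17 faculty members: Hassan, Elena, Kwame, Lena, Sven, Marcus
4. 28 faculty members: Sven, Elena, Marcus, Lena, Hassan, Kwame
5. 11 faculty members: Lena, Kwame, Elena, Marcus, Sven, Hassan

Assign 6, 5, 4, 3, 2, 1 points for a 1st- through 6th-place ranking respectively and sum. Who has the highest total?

Marcus

Elena: 37·2 + 36·2 + 17·5 + 28·5 + 11·4 = 415
Kwame: 37·6 + 36·1 + 17·4 + 28·1 + 11·5 = 409
Hassan: 37·4 + 36·4 + 17·6 + 28·2 + 11·1 = 461
Lena: 37·1 + 36·6 + 17·3 + 28·3 + 11·6 = 454
Sven: 37·3 + 36·3 + 17·2 + 28·6 + 11·2 = 443
Marcus: 37·5 + 36·5 + 17·1 + 28·4 + 11·3 = 527
Marcus has the highest Borda score (527).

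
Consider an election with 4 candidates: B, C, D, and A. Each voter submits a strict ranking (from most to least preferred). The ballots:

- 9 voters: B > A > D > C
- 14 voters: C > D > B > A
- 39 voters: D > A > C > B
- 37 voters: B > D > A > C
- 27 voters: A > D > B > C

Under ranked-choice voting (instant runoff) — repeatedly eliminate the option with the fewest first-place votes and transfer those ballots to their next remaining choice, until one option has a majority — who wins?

D

Round 1: B 46, C 14, D 39, A 27. Eliminate C.
Round 2: B 46, D 53, A 27. Eliminate A.
Round 3: B 46, D 80. D has a majority.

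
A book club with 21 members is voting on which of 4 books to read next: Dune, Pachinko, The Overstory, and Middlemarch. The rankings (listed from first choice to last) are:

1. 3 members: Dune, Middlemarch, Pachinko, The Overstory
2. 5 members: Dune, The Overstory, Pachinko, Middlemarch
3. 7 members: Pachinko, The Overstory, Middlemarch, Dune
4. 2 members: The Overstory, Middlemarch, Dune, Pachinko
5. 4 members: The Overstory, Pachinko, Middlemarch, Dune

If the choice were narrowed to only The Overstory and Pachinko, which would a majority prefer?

Voters preferring The Overstory to Pachinko: 11; preferring Pachinko to The Overstory: 10.
The Overstory wins the head-to-head.

The Overstory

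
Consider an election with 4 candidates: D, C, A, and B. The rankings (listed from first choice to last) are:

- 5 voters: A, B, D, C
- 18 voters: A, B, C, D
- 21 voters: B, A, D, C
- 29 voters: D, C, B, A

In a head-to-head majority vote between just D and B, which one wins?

Voters preferring D to B: 29; preferring B to D: 44.
B wins the head-to-head.

B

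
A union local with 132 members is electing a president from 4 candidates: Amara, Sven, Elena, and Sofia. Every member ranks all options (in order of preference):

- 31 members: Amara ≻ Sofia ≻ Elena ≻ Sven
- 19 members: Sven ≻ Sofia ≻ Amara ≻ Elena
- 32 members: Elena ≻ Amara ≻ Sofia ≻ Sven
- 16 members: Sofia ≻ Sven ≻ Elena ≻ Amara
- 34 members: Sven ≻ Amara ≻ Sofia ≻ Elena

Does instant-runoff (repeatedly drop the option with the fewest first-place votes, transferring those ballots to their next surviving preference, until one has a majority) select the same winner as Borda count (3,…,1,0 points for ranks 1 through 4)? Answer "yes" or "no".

no

Instant-runoff — R1 Amara 31, Sven 53, Elena 32, Sofia 16 (Sofia out); R2 Amara 31, Sven 69, Elena 32 (Sven winner). Winner: Sven.
Borda — scores: Amara 244, Sven 191, Elena 143, Sofia 214. Winner: Amara.
The two methods disagree.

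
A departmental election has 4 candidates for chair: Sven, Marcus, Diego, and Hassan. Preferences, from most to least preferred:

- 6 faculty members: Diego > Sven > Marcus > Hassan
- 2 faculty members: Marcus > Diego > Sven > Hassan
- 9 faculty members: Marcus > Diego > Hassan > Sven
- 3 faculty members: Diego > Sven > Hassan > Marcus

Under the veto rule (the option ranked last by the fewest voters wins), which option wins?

Diego

Last-place votes: Sven 9, Marcus 3, Diego 0, Hassan 8.
Diego is ranked last by the fewest voters, so Diego wins.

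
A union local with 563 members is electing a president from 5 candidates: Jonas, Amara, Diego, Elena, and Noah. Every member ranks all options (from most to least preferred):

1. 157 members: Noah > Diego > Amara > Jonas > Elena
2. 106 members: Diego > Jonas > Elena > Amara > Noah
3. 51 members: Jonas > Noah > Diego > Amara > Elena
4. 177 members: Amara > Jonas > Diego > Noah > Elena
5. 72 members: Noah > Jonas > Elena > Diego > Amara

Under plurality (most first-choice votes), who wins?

First-place votes: Jonas 51, Amara 177, Diego 106, Elena 0, Noah 229.
Noah has the most first-place votes.

Noah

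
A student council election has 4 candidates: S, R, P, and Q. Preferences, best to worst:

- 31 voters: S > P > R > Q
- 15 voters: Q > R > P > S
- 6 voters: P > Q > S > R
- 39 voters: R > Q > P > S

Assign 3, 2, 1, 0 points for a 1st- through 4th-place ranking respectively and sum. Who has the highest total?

R

S: 31·3 + 15·0 + 6·1 + 39·0 = 99
R: 31·1 + 15·2 + 6·0 + 39·3 = 178
P: 31·2 + 15·1 + 6·3 + 39·1 = 134
Q: 31·0 + 15·3 + 6·2 + 39·2 = 135
R has the highest Borda score (178).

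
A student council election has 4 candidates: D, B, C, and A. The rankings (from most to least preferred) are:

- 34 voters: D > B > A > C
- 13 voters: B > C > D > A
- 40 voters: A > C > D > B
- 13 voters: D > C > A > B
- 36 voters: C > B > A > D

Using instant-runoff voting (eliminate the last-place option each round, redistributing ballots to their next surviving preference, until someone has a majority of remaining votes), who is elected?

Round 1: D 47, B 13, C 36, A 40. Eliminate B.
Round 2: D 47, C 49, A 40. Eliminate A.
Round 3: D 47, C 89. C has a majority.

C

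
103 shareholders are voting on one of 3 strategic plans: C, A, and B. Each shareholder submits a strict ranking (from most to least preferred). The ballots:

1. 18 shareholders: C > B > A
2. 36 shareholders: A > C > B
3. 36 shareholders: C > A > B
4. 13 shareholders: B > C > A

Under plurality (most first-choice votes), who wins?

First-place votes: C 54, A 36, B 13.
C has the most first-place votes.

C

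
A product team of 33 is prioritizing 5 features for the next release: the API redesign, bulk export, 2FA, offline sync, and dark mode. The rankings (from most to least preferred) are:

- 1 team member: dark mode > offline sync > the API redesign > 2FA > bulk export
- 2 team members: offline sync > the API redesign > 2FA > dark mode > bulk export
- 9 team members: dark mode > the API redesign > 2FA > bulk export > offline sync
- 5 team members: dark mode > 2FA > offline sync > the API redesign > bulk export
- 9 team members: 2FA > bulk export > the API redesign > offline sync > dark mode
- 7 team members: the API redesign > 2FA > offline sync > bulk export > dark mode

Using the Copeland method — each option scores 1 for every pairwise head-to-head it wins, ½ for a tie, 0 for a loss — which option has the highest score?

the API redesign

the API redesign: beats bulk export, 2FA, offline sync, and dark mode → score 4.
bulk export: beats offline sync; loses to the API redesign, 2FA, and dark mode → score 1.
2FA: beats bulk export, offline sync, and dark mode; loses to the API redesign → score 3.
offline sync: beats dark mode; loses to the API redesign, bulk export, and 2FA → score 1.
dark mode: beats bulk export; loses to the API redesign, 2FA, and offline sync → score 1.
the API redesign has the best pairwise record.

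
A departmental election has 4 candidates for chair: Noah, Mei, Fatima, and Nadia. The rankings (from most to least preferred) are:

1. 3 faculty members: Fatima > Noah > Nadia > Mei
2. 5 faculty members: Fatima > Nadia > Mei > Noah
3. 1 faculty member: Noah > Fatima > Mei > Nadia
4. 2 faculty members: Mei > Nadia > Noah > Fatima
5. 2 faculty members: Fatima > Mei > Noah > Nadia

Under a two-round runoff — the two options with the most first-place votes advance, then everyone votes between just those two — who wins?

Fatima

Round 1 first-place votes: Noah 1, Mei 2, Fatima 10, Nadia 0.
Fatima and Mei advance.
Runoff: Fatima is preferred to Mei by 11 voters; Mei by 2.
Fatima wins the runoff.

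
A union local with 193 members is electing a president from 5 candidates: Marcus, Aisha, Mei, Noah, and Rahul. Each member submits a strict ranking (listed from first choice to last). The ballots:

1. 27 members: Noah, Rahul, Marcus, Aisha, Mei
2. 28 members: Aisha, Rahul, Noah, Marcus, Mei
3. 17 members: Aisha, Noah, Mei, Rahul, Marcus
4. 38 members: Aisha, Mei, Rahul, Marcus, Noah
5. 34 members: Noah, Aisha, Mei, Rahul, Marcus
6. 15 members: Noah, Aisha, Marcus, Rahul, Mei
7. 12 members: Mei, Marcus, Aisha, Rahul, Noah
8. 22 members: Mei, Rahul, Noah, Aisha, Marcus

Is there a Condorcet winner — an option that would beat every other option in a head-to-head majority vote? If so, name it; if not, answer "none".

none

Checking pairwise contests:
Aisha beats Marcus 154–39.
Noah beats Aisha 98–95.
Aisha beats Mei 159–34.
Rahul beats Noah 100–93.
Aisha beats Rahul 144–49.
Every option loses at least one head-to-head, so there is no Condorcet winner.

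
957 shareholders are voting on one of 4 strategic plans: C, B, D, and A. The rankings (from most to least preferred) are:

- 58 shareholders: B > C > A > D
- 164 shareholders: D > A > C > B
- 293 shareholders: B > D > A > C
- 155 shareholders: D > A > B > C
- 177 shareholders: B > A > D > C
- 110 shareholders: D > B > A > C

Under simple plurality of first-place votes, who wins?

First-place votes: C 0, B 528, D 429, A 0.
B has the most first-place votes.

B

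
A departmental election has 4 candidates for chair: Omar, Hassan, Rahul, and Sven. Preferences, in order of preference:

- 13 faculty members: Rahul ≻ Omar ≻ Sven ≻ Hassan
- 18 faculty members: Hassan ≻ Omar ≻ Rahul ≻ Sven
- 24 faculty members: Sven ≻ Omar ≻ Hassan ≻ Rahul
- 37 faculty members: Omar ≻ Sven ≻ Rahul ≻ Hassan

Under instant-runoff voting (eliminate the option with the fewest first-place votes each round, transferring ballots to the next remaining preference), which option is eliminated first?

Round 1: Omar 37, Hassan 18, Rahul 13, Sven 24. Eliminate Rahul.

Rahul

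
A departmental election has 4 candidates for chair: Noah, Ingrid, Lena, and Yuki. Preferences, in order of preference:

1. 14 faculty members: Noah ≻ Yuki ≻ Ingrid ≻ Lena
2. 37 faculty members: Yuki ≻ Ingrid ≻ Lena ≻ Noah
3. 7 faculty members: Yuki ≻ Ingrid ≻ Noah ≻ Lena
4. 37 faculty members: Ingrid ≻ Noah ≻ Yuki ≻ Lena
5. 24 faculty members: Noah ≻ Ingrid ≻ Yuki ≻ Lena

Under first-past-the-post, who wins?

Yuki

First-place votes: Noah 38, Ingrid 37, Lena 0, Yuki 44.
Yuki has the most first-place votes.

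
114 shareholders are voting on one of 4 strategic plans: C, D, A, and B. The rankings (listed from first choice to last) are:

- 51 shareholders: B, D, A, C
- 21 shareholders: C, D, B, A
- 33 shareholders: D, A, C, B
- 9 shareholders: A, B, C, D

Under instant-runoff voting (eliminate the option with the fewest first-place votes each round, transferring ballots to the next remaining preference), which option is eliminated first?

Round 1: C 21, D 33, A 9, B 51. Eliminate A.

A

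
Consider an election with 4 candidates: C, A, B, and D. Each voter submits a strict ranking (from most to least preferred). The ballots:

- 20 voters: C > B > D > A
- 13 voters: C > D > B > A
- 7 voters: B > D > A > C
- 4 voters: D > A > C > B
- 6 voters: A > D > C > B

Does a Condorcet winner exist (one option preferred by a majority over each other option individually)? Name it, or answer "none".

C vs A: 33–17 for C.
C vs B: 43–7 for C.
C vs D: 33–17 for C.
C beats every other option head-to-head.

C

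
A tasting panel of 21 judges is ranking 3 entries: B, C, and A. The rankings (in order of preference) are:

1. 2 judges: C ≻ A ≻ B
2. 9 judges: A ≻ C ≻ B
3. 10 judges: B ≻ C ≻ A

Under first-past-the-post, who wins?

First-place votes: B 10, C 2, A 9.
B has the most first-place votes.

B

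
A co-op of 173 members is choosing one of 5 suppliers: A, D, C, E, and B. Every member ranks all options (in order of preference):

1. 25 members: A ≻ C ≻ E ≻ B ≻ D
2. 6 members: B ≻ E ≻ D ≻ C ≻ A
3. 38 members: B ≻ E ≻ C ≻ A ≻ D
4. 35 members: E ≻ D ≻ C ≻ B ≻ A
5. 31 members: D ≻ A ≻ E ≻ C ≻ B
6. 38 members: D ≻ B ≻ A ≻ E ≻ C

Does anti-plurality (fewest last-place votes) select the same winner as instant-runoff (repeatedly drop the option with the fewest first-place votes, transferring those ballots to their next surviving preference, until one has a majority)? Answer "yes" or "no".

yes

Anti-plurality — last-place votes: A 41, D 63, C 38, E 0, B 31. Winner: E.
Instant-runoff — R1 A 25, D 69, C 0, E 35, B 44 (C out); R2 A 25, D 69, E 35, B 44 (A out); R3 D 69, E 60, B 44 (B out); R4 D 69, E 104 (E winner). Winner: E.
The two methods agree.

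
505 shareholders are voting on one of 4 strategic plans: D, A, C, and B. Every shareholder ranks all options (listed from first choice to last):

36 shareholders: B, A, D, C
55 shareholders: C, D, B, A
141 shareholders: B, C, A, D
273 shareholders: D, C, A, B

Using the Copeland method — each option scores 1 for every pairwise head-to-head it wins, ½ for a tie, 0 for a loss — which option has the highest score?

D

D: beats A, C, and B → score 3.
A: beats B; loses to D and C → score 1.
C: beats A and B; loses to D → score 2.
B: loses to D, A, and C → score 0.
D has the best pairwise record.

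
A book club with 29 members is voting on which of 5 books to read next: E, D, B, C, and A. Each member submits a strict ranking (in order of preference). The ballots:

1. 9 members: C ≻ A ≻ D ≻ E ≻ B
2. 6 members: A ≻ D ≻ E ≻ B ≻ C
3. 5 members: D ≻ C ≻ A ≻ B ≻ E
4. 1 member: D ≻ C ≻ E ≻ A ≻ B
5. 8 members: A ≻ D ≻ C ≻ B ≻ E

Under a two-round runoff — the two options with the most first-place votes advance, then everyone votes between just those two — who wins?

C

Round 1 first-place votes: E 0, D 6, B 0, C 9, A 14.
A and C advance.
Runoff: A is preferred to C by 14 voters; C by 15.
C wins the runoff.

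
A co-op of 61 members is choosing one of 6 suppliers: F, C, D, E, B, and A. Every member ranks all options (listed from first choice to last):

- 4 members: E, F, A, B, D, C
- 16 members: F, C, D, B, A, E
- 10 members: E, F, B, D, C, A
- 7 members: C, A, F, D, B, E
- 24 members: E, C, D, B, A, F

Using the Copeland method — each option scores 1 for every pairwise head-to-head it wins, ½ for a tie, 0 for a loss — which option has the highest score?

E

F: beats D and B; loses to C, E, and A → score 2.
C: beats F, D, B, and A; loses to E → score 4.
D: beats B and A; loses to F, C, and E → score 2.
E: beats F, C, D, B, and A → score 5.
B: beats A; loses to F, C, D, and E → score 1.
A: beats F; loses to C, D, E, and B → score 1.
E has the best pairwise record.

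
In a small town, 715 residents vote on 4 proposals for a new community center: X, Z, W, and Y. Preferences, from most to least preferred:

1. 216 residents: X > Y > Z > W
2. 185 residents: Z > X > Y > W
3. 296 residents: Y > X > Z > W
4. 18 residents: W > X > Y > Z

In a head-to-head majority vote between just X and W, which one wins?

Voters preferring X to W: 697; preferring W to X: 18.
X wins the head-to-head.

X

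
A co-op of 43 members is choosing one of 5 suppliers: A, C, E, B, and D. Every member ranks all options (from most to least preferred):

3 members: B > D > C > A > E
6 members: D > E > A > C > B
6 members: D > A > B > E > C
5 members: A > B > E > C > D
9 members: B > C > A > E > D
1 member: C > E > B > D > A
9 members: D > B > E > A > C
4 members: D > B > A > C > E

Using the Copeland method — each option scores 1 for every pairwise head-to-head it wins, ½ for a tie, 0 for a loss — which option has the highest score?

D

A: beats C and E; loses to B and D → score 2.
C: loses to A, E, B, and D → score 0.
E: beats C; loses to A, B, and D → score 1.
B: beats A, C, and E; loses to D → score 3.
D: beats A, C, E, and B → score 4.
D has the best pairwise record.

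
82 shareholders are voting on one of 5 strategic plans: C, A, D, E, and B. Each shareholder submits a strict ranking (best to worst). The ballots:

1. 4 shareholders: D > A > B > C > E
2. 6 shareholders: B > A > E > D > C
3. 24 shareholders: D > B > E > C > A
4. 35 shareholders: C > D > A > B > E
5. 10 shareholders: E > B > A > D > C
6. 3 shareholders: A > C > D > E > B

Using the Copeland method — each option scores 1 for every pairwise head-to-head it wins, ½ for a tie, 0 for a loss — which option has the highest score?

C: beats A and E; loses to D and B → score 2.
A: beats E and B; loses to C and D → score 2.
D: beats C, A, E, and B → score 4.
E: loses to C, A, D, and B → score 0.
B: beats C and E; loses to A and D → score 2.
D has the best pairwise record.

D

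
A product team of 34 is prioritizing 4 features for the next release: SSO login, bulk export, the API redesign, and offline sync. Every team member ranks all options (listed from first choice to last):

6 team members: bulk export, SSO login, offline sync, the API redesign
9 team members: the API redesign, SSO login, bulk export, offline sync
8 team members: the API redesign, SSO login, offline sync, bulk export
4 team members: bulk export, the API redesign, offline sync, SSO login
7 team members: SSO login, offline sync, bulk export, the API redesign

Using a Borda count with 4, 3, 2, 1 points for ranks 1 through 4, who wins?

SSO login: 6·3 + 9·3 + 8·3 + 4·1 + 7·4 = 101
bulk export: 6·4 + 9·2 + 8·1 + 4·4 + 7·2 = 80
the API redesign: 6·1 + 9·4 + 8·4 + 4·3 + 7·1 = 93
offline sync: 6·2 + 9·1 + 8·2 + 4·2 + 7·3 = 66
SSO login has the highest Borda score (101).

SSO login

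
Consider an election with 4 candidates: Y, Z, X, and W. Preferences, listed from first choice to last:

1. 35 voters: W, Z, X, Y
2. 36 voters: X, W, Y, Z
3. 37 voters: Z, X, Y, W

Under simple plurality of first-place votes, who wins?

First-place votes: Y 0, Z 37, X 36, W 35.
Z has the most first-place votes.

Z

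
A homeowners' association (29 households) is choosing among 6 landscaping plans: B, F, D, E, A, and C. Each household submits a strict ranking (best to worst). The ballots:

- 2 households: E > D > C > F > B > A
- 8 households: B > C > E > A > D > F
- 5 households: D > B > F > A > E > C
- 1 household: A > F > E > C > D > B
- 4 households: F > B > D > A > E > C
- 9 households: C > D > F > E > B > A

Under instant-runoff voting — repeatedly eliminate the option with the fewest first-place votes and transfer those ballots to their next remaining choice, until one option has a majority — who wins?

Round 1: B 8, F 4, D 5, E 2, A 1, C 9. Eliminate A.
Round 2: B 8, F 5, D 5, E 2, C 9. Eliminate E.
Round 3: B 8, F 5, D 7, C 9. Eliminate F.
Round 4: B 12, D 7, C 10. Eliminate D.
Round 5: B 17, C 12. B has a majority.

B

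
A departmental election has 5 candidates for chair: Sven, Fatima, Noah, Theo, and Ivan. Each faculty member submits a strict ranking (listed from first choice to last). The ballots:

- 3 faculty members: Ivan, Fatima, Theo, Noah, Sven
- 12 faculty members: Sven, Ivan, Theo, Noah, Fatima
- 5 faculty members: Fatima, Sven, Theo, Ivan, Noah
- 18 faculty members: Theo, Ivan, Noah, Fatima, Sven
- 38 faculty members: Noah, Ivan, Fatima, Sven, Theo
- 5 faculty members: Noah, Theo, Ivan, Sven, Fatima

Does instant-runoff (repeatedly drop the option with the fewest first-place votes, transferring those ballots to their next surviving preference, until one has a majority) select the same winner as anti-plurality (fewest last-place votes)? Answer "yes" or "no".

Instant-runoff — R1 Sven 12, Fatima 5, Noah 43, Theo 18, Ivan 3 (Noah winner). Winner: Noah.
Anti-plurality — last-place votes: Sven 21, Fatima 17, Noah 5, Theo 38, Ivan 0. Winner: Ivan.
The two methods disagree.

no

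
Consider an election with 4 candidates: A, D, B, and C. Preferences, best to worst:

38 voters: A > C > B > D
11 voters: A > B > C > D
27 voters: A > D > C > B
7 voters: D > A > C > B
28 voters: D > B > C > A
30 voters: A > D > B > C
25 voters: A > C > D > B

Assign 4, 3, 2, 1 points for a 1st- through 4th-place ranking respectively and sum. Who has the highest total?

A

A: 38·4 + 11·4 + 27·4 + 7·3 + 28·1 + 30·4 + 25·4 = 573
D: 38·1 + 11·1 + 27·3 + 7·4 + 28·4 + 30·3 + 25·2 = 410
B: 38·2 + 11·3 + 27·1 + 7·1 + 28·3 + 30·2 + 25·1 = 312
C: 38·3 + 11·2 + 27·2 + 7·2 + 28·2 + 30·1 + 25·3 = 365
A has the highest Borda score (573).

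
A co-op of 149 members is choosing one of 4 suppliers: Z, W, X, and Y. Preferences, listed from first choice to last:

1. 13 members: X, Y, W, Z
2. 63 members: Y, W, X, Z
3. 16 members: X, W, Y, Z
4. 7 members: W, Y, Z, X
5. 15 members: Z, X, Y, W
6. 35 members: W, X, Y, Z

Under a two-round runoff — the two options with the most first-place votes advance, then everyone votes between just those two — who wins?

Round 1 first-place votes: Z 15, W 42, X 29, Y 63.
Y and W advance.
Runoff: Y is preferred to W by 91 voters; W by 58.
Y wins the runoff.

Y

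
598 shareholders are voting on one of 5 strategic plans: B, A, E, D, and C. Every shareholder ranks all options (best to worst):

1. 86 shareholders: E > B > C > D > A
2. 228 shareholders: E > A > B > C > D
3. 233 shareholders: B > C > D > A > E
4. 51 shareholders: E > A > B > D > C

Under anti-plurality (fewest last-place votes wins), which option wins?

B

Last-place votes: B 0, A 86, E 233, D 228, C 51.
B is ranked last by the fewest voters, so B wins.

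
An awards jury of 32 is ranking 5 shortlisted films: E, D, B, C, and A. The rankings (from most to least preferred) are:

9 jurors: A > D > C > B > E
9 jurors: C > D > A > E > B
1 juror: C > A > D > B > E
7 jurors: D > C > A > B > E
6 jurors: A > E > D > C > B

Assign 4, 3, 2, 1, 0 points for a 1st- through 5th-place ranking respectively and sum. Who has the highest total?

E: 9·0 + 9·1 + 1·0 + 7·0 + 6·3 = 27
D: 9·3 + 9·3 + 1·2 + 7·4 + 6·2 = 96
B: 9·1 + 9·0 + 1·1 + 7·1 + 6·0 = 17
C: 9·2 + 9·4 + 1·4 + 7·3 + 6·1 = 85
A: 9·4 + 9·2 + 1·3 + 7·2 + 6·4 = 95
D has the highest Borda score (96).

D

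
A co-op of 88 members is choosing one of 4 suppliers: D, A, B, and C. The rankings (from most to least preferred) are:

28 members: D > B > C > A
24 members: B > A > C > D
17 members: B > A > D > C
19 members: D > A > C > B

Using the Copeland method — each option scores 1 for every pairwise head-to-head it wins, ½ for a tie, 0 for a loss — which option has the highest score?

D

D: beats A, B, and C → score 3.
A: beats C; loses to D and B → score 1.
B: beats A and C; loses to D → score 2.
C: loses to D, A, and B → score 0.
D has the best pairwise record.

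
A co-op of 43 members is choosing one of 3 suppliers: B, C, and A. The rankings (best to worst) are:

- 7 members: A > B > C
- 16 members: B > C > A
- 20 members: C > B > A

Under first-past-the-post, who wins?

C

First-place votes: B 16, C 20, A 7.
C has the most first-place votes.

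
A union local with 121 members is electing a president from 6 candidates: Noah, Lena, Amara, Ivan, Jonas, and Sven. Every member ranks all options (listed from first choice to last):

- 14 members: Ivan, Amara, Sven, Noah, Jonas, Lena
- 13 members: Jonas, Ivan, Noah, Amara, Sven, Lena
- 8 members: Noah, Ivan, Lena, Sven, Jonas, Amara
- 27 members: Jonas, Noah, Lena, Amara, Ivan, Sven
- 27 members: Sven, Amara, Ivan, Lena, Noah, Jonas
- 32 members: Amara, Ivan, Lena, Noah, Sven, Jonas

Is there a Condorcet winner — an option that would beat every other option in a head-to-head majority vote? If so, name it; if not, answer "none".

Amara vs Noah: 73–48 for Amara.
Amara vs Lena: 86–35 for Amara.
Amara vs Ivan: 86–35 for Amara.
Amara vs Jonas: 73–48 for Amara.
Amara vs Sven: 86–35 for Amara.
Amara beats every other option head-to-head.

Amara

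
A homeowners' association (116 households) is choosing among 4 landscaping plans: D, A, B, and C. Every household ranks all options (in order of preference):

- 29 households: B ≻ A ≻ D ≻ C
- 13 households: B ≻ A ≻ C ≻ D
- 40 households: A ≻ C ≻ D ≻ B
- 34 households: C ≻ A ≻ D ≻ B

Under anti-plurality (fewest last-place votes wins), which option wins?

Last-place votes: D 13, A 0, B 74, C 29.
A is ranked last by the fewest voters, so A wins.

A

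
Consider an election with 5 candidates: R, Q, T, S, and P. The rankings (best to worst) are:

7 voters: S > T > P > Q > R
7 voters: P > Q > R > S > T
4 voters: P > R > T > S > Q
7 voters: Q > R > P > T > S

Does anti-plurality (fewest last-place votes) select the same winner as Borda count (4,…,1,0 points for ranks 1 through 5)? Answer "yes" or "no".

yes

Anti-plurality — last-place votes: R 7, Q 4, T 7, S 7, P 0. Winner: P.
Borda — scores: R 47, Q 56, T 36, S 39, P 72. Winner: P.
The two methods agree.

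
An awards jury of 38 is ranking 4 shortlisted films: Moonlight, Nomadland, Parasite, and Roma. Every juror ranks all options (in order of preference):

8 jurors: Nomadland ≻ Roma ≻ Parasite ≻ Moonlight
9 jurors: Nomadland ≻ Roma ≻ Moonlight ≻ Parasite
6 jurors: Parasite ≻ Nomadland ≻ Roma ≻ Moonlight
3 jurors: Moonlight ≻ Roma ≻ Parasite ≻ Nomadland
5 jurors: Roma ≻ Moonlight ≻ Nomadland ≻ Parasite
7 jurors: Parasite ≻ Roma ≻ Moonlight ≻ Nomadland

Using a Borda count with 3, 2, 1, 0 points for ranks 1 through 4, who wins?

Moonlight: 8·0 + 9·1 + 6·0 + 3·3 + 5·2 + 7·1 = 35
Nomadland: 8·3 + 9·3 + 6·2 + 3·0 + 5·1 + 7·0 = 68
Parasite: 8·1 + 9·0 + 6·3 + 3·1 + 5·0 + 7·3 = 50
Roma: 8·2 + 9·2 + 6·1 + 3·2 + 5·3 + 7·2 = 75
Roma has the highest Borda score (75).

Roma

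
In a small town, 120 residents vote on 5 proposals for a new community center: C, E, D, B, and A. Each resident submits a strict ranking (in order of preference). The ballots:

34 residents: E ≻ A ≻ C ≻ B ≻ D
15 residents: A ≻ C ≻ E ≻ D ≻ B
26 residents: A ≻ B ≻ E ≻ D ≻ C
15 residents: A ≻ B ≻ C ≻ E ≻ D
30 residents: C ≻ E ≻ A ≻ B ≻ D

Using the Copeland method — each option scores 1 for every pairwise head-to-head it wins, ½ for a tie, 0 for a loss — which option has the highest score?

E

C: beats D and B; ties E; loses to A → score 2.5.
E: beats D, B, and A; ties C → score 3.5.
D: loses to C, E, B, and A → score 0.
B: beats D; loses to C, E, and A → score 1.
A: beats C, D, and B; loses to E → score 3.
E has the best pairwise record.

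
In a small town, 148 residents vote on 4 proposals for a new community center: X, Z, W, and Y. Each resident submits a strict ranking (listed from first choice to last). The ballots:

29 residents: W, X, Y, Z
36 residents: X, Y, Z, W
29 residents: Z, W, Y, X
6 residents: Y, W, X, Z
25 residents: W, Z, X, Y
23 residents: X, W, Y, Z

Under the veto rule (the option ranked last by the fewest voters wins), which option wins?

Y

Last-place votes: X 29, Z 58, W 36, Y 25.
Y is ranked last by the fewest voters, so Y wins.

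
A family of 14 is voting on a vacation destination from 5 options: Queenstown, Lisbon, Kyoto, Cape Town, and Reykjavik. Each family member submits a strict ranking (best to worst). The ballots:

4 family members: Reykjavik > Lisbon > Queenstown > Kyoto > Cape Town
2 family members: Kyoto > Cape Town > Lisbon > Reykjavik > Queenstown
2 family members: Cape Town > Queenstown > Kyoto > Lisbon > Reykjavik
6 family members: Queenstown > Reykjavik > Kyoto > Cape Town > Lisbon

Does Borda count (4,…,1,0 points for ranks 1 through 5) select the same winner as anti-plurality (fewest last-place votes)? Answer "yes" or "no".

no

Borda — scores: Queenstown 38, Lisbon 18, Kyoto 28, Cape Town 20, Reykjavik 36. Winner: Queenstown.
Anti-plurality — last-place votes: Queenstown 2, Lisbon 6, Kyoto 0, Cape Town 4, Reykjavik 2. Winner: Kyoto.
The two methods disagree.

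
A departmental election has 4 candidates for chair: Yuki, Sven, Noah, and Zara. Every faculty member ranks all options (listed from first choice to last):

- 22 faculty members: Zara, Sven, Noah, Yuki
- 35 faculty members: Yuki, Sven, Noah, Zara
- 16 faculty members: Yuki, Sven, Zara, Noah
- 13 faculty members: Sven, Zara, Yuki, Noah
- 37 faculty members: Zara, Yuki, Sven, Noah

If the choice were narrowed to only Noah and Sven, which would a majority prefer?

Sven

Voters preferring Noah to Sven: 0; preferring Sven to Noah: 123.
Sven wins the head-to-head.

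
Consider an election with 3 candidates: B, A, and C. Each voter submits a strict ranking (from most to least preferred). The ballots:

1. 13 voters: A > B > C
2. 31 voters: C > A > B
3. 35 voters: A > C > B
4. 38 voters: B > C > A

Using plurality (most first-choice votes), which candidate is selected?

A

First-place votes: B 38, A 48, C 31.
A has the most first-place votes.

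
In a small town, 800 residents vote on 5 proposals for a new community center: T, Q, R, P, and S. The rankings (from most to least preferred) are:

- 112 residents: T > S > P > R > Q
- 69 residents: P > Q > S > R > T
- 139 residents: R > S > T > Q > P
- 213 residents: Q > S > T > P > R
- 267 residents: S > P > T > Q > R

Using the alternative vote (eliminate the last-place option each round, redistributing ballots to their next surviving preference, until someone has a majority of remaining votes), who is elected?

S

Round 1: T 112, Q 213, R 139, P 69, S 267. Eliminate P.
Round 2: T 112, Q 282, R 139, S 267. Eliminate T.
Round 3: Q 282, R 139, S 379. Eliminate R.
Round 4: Q 282, S 518. S has a majority.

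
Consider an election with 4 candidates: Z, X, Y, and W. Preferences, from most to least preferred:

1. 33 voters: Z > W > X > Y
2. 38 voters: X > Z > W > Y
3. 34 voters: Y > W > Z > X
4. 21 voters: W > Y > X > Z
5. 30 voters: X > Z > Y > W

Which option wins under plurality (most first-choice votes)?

X

First-place votes: Z 33, X 68, Y 34, W 21.
X has the most first-place votes.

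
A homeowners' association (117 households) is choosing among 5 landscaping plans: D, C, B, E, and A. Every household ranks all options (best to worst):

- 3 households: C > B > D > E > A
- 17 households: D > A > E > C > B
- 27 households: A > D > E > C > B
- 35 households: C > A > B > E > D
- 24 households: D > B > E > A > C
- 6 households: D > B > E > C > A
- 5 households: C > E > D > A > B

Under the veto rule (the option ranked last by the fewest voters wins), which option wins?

Last-place votes: D 35, C 24, B 49, E 0, A 9.
E is ranked last by the fewest voters, so E wins.

E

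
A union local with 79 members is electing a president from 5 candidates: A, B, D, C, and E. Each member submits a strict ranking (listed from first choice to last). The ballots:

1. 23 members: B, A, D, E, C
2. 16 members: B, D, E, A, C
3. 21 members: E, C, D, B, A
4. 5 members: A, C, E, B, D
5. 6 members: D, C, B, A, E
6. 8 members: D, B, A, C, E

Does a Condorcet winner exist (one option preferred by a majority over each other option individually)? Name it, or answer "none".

B vs A: 74–5 for B.
B vs D: 44–35 for B.
B vs C: 47–32 for B.
B vs E: 53–26 for B.
B beats every other option head-to-head.

B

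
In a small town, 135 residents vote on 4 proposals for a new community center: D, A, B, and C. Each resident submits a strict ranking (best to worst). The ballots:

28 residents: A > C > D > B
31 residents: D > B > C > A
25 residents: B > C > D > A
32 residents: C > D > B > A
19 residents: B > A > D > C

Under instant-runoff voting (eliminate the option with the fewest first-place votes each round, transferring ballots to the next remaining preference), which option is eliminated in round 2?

D

Round 1: D 31, A 28, B 44, C 32. Eliminate A.
Round 2: D 31, B 44, C 60. Eliminate D.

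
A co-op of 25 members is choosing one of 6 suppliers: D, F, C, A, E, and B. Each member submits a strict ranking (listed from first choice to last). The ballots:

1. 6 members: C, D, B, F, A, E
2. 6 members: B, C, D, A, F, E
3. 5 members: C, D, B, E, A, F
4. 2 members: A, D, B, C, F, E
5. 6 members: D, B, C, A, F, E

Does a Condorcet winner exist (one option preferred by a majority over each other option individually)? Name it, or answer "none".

none

Checking pairwise contests:
C beats D 17–8.
D beats F 25–0.
B beats C 14–11.
D beats A 23–2.
D beats E 25–0.
D beats B 19–6.
Every option loses at least one head-to-head, so there is no Condorcet winner.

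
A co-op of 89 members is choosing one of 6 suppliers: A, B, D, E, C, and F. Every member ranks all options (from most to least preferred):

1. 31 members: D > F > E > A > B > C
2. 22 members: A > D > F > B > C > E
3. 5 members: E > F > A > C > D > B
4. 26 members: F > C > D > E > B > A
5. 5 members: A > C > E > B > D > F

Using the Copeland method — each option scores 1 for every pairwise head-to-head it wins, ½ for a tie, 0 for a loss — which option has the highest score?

D

A: beats B and C; loses to D, E, and F → score 2.
B: beats C; loses to A, D, E, and F → score 1.
D: beats A, B, E, C, and F → score 5.
E: beats A and B; loses to D, C, and F → score 2.
C: beats E; loses to A, B, D, and F → score 1.
F: beats A, B, E, and C; loses to D → score 4.
D has the best pairwise record.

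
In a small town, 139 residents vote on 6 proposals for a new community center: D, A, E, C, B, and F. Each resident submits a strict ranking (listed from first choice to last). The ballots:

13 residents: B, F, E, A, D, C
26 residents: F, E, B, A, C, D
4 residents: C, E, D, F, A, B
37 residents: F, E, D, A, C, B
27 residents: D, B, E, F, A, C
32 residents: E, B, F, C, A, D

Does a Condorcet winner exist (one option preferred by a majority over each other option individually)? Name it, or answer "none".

none

Checking pairwise contests:
A beats D 71–68.
E beats A 139–0.
F beats E 76–63.
D beats C 77–62.
E beats B 99–40.
B beats F 72–67.
Every option loses at least one head-to-head, so there is no Condorcet winner.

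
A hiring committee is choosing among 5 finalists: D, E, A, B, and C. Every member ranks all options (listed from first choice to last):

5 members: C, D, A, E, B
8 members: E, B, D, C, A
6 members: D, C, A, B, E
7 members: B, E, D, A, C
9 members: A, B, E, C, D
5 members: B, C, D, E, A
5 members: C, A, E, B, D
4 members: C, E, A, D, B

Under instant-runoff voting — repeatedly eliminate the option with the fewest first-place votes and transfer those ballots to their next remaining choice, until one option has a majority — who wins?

B

Round 1: D 6, E 8, A 9, B 12, C 14. Eliminate D.
Round 2: E 8, A 9, B 12, C 20. Eliminate E.
Round 3: A 9, B 20, C 20. Eliminate A.
Round 4: B 29, C 20. B has a majority.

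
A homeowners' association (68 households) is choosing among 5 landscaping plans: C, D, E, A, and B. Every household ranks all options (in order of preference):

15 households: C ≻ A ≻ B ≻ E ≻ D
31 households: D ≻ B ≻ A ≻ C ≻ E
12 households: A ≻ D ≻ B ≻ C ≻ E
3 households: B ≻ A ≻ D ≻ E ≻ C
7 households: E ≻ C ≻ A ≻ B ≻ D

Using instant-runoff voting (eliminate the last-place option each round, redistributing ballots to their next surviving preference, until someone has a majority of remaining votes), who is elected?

D

Round 1: C 15, D 31, E 7, A 12, B 3. Eliminate B.
Round 2: C 15, D 31, E 7, A 15. Eliminate E.
Round 3: C 22, D 31, A 15. Eliminate A.
Round 4: C 22, D 46. D has a majority.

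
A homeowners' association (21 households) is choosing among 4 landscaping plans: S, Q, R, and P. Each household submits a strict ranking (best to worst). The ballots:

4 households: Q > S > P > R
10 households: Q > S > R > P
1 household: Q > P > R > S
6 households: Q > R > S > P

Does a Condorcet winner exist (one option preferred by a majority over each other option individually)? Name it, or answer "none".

Q

Q vs S: 21–0 for Q.
Q vs R: 21–0 for Q.
Q vs P: 21–0 for Q.
Q beats every other option head-to-head.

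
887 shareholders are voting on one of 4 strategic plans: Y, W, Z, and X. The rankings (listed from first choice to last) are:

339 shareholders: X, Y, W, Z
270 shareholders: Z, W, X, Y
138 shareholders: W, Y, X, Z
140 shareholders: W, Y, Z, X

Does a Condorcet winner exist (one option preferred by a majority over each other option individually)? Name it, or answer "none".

W vs Y: 548–339 for W.
W vs Z: 617–270 for W.
W vs X: 548–339 for W.
W beats every other option head-to-head.

W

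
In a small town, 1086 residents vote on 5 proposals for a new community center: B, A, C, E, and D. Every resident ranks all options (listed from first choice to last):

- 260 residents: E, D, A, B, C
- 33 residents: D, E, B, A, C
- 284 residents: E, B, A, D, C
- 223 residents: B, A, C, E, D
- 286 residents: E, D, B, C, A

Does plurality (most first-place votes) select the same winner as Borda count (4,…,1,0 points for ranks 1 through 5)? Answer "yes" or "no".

yes

Plurality — first-place votes: B 223, A 0, C 0, E 830, D 33. Winner: E.
Borda — scores: B 2642, A 1790, C 732, E 3642, D 2054. Winner: E.
The two methods agree.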